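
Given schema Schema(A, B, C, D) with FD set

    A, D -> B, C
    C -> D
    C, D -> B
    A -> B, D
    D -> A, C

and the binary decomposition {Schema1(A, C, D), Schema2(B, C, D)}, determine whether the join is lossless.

Common attributes: Schema1 ∩ Schema2 = {C, D}.
Closure of {C, D}: C, D → B applies, adding B; D → A, C applies, adding A. So (C, D)⁺ = {A, B, C, D}.
This closure contains every attribute of Schema1, so Schema1 ∩ Schema2 → Schema1. The join is lossless.

Yes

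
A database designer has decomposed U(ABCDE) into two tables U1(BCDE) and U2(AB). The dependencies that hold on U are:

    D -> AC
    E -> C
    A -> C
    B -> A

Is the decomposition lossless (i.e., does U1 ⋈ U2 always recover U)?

Yes

Common attributes: U1 ∩ U2 = {B}.
Closure of {B}: B → A applies, adding A; A → C applies, adding C. So (B)⁺ = {ABC}.
This closure contains every attribute of U2, so U1 ∩ U2 → U2. The join is lossless.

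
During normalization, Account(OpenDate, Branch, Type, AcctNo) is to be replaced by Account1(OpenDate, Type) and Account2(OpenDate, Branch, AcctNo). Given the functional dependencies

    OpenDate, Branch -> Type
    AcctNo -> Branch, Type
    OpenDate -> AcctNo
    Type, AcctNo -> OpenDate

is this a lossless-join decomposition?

Yes

Common attributes: Account1 ∩ Account2 = {OpenDate}.
Closure of {OpenDate}: OpenDate → AcctNo applies, adding AcctNo; AcctNo → Branch, Type applies, adding Branch, Type. So (OpenDate)⁺ = {OpenDate, Branch, Type, AcctNo}.
This closure contains every attribute of Account1, so Account1 ∩ Account2 → Account1. The join is lossless.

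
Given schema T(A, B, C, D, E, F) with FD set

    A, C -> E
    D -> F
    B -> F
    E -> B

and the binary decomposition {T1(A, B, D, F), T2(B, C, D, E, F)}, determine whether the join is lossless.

Common attributes: T1 ∩ T2 = {B, D, F}.
No dependency enlarges {B, D, F}, so (B, D, F)⁺ = {B, D, F}.
The closure contains neither all of T1 = {A, B, D, F} nor all of T2 = {B, C, D, E, F}, so the common attributes are not a superkey of either fragment. The join is lossy.

No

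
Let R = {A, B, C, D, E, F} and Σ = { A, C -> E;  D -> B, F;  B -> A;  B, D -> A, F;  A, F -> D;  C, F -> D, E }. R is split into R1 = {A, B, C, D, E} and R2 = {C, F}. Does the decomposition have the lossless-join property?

No

Common attributes: R1 ∩ R2 = {C}.
No dependency enlarges {C}, so (C)⁺ = {C}.
The closure contains neither all of R1 = {A, B, C, D, E} nor all of R2 = {C, F}, so the common attributes are not a superkey of either fragment. The join is lossy.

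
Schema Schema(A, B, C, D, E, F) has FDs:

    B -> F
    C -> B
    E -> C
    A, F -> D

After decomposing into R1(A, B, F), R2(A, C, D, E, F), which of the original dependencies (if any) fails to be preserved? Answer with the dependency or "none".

Check C → B: no single fragment contains all of {B, C}, and the restricted closure of {C} across the fragments never reaches {B}.
B → F is preserved.
E → C is preserved.
A, F → D is preserved.

C -> B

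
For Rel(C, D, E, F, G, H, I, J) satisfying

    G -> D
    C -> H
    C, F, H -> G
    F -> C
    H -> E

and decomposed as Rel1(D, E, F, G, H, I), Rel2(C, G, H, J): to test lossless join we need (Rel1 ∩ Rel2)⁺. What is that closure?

Rel1 ∩ Rel2 = {G, H}.
G → D applies, adding D
H → E applies, adding E
Closure: {D, E, G, H}.

D, E, G, H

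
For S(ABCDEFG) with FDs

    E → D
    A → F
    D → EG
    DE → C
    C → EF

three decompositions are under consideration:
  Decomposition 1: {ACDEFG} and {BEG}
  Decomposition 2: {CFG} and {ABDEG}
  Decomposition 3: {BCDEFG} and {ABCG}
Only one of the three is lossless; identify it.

Decomposition 1: common = {EG}, closure = {CDEFG} → lossy.
Decomposition 2: common = {G}, closure = {G} → lossy.
Decomposition 3: common = {BCG}, closure = {BCDEFG} → lossless.

Decomposition 3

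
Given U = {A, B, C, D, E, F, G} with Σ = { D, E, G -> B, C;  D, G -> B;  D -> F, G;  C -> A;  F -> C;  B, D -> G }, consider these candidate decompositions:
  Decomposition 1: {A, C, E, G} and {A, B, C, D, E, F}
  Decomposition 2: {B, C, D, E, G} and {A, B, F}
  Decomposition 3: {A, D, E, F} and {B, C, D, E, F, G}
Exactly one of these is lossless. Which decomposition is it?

Decomposition 3

Decomposition 1: common = {A, C, E}, closure = {A, C, E} → lossy.
Decomposition 2: common = {B}, closure = {B} → lossy.
Decomposition 3: common = {D, E, F}, closure = {A, B, C, D, E, F, G} → lossless.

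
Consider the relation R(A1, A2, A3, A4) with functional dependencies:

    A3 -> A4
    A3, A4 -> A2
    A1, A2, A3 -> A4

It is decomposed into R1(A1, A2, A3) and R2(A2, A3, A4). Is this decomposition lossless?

Common attributes: R1 ∩ R2 = {A2, A3}.
Closure of {A2, A3}: A3 → A4 applies, adding A4. So (A2, A3)⁺ = {A2, A3, A4}.
This closure contains every attribute of R2, so R1 ∩ R2 → R2. The join is lossless.

Yes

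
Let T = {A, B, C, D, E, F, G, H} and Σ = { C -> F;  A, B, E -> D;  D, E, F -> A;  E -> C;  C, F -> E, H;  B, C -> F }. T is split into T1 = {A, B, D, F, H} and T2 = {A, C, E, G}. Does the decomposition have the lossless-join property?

Common attributes: T1 ∩ T2 = {A}.
No dependency enlarges {A}, so (A)⁺ = {A}.
The closure contains neither all of T1 = {A, B, D, F, H} nor all of T2 = {A, C, E, G}, so the common attributes are not a superkey of either fragment. The join is lossy.

No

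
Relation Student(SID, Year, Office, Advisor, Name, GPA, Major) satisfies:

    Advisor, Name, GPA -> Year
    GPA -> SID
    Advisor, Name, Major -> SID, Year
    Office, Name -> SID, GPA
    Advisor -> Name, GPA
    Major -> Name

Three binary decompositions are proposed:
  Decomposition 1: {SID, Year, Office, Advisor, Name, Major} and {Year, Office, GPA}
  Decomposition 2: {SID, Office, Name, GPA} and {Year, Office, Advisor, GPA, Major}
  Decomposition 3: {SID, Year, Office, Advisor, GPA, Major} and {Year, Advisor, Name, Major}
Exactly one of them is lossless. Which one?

Decomposition 3

Decomposition 1: common = {Year, Office}, closure = {Year, Office} → lossy.
Decomposition 2: common = {Office, GPA}, closure = {SID, Office, GPA} → lossy.
Decomposition 3: common = {Year, Advisor, Major}, closure = {SID, Year, Advisor, Name, GPA, Major} → lossless.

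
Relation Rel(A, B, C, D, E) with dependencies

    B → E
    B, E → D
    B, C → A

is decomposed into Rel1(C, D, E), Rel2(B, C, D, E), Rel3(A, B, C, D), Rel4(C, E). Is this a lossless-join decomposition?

Chase test. Columns are A, B, C, D, E; row i has aⱼ where attribute j ∈ Reli, else bᵢⱼ.
Initial tableau (one row per fragment):
  row 1: b11 b12 a3 a4 a5
  row 2: b21 a2 a3 a4 a5
  row 3: a1 a2 a3 a4 b35
  row 4: b41 b42 a3 b44 a5
Rows 2 and 3 agree on B; apply B→E and equate their E entries.
Rows 2 and 3 agree on B, C; apply B, C→A and equate their A entries.
Row 2 is now all distinguished symbols — the join is lossless.

Yes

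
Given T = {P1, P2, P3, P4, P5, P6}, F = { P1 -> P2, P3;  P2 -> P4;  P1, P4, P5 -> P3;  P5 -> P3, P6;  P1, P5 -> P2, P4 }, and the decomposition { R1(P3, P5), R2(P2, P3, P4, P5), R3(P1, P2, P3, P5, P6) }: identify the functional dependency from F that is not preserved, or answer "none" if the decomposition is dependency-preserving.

none

P1 → P2, P3 lies within R3.
P2 → P4 lies within R2.
P1, P4, P5 → P3: restricted closure across fragments reaches P3.
P5 → P3, P6 lies within R3.
P1, P5 → P2, P4: restricted closure across fragments reaches P2, P4.
Every dependency is enforceable on the fragments, so the decomposition is dependency-preserving.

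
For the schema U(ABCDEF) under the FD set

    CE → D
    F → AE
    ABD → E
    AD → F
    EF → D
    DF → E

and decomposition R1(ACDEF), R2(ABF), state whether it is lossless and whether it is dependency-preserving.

lossy but dependency-preserving

Lossless test: (AF)⁺ = {ADEF}, which is a superkey of neither fragment — lossy.
Dependency preservation: ABD → E is not contained in any single fragment, but the restricted closure of its left-hand side across the fragments still reaches the right-hand side; the remaining FDs each lie inside some fragment. All dependencies are preserved.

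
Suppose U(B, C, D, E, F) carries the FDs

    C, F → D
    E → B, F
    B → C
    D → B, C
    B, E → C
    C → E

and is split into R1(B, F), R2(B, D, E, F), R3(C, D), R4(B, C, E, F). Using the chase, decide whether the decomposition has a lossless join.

Yes

Chase test. Columns are B, C, D, E, F; row i has aⱼ where attribute j ∈ Ri, else bᵢⱼ.
Initial tableau (one row per fragment):
  row 1: a1 b12 b13 b14 a5
  row 2: a1 b22 a3 a4 a5
  row 3: b31 a2 a3 b34 b35
  row 4: a1 a2 b43 a4 a5
Rows 1 and 2 agree on B; apply B→C and equate their C entries.
Rows 1 and 4 agree on B; apply B→C and equate their C entries.
Rows 2 and 3 agree on D; apply D→B, C and equate their B, C entries.
Rows 1 and 2 agree on C; apply C→E and equate their E entries.
Rows 1 and 3 agree on C; apply C→E and equate their E entries.
Rows 1 and 2 agree on C, F; apply C, F→D and equate their D entries.
Rows 1 and 4 agree on C, F; apply C, F→D and equate their D entries.
Rows 1 and 3 agree on E; apply E→B, F and equate their B, F entries.
Row 1 is now all distinguished symbols — the join is lossless.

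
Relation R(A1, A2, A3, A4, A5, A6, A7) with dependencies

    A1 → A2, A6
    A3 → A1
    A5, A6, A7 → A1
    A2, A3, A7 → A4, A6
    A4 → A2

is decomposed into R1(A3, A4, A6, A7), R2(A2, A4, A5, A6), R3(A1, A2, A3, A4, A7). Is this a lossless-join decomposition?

No

Chase test. Columns are A1, A2, A3, A4, A5, A6, A7; row i has aⱼ where attribute j ∈ Ri, else bᵢⱼ.
Initial tableau (one row per fragment):
  row 1: b11 b12 a3 a4 b15 a6 a7
  row 2: b21 a2 b23 a4 a5 a6 b27
  row 3: a1 a2 a3 a4 b35 b36 a7
Rows 1 and 3 agree on A3; apply A3→A1 and equate their A1 entries.
Rows 1 and 2 agree on A4; apply A4→A2 and equate their A2 entries.
Rows 1 and 3 agree on A1; apply A1→A2, A6 and equate their A2, A6 entries.
No row becomes fully distinguished — the join is lossy.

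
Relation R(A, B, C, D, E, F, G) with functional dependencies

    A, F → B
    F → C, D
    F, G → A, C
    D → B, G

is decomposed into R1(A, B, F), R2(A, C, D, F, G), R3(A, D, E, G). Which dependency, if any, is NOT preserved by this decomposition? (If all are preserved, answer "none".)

Check D → B, G: no single fragment contains all of {B, D, G}, and the restricted closure of {D} across the fragments never reaches {B, G}.
A, F → B is preserved.
F → C, D is preserved.
F, G → A, C is preserved.

D → B, G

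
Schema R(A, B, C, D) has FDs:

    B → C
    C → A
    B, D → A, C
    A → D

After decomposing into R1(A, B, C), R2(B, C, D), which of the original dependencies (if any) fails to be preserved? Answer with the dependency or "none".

A → D

Check A → D: no single fragment contains all of {A, D}, and the restricted closure of {A} across the fragments never reaches {D}.
B → C is preserved.
C → A is preserved.
B, D → A, C is preserved.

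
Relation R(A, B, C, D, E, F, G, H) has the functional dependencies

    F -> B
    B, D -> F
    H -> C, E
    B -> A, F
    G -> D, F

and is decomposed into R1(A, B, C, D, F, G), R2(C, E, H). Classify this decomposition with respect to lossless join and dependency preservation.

Lossless test: (C)⁺ = {C}, which is a superkey of neither fragment — lossy.
Dependency preservation: every FD's attributes lie within a single fragment, so each can be enforced locally — preserved.

lossy but dependency-preserving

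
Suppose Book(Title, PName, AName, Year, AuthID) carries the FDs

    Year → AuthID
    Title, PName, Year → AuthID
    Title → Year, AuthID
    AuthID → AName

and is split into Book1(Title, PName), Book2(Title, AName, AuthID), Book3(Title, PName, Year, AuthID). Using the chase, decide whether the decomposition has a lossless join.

Chase test. Columns are Title, PName, AName, Year, AuthID; row i has aⱼ where attribute j ∈ Booki, else bᵢⱼ.
Initial tableau (one row per fragment):
  row 1: a1 a2 b13 b14 b15
  row 2: a1 b22 a3 b24 a5
  row 3: a1 a2 b33 a4 a5
Rows 1 and 2 agree on Title; apply Title→Year, AuthID and equate their Year, AuthID entries.
Rows 1 and 3 agree on Title; apply Title→Year, AuthID and equate their Year, AuthID entries.
Rows 1 and 2 agree on AuthID; apply AuthID→AName and equate their AName entries.
Rows 1 and 3 agree on AuthID; apply AuthID→AName and equate their AName entries.
Row 1 is now all distinguished symbols — the join is lossless.

Yes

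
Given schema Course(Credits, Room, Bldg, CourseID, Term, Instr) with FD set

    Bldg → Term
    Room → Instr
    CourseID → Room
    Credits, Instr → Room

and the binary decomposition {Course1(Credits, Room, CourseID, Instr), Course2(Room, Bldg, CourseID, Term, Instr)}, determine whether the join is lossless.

Common attributes: Course1 ∩ Course2 = {Room, CourseID, Instr}.
No dependency enlarges {Room, CourseID, Instr}, so (Room, CourseID, Instr)⁺ = {Room, CourseID, Instr}.
The closure contains neither all of Course1 = {Credits, Room, CourseID, Instr} nor all of Course2 = {Room, Bldg, CourseID, Term, Instr}, so the common attributes are not a superkey of either fragment. The join is lossy.

No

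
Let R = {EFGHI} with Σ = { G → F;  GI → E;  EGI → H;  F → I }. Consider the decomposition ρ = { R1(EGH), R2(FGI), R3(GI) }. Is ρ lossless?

Yes

Chase test. Columns are EFGHI; row i has aⱼ where attribute j ∈ Ri, else bᵢⱼ.
Initial tableau (one row per fragment):
  row 1: a1 b12 a3 a4 b15
  row 2: b21 a2 a3 b24 a5
  row 3: b31 b32 a3 b34 a5
Rows 1 and 2 agree on G; apply G→F and equate their F entries.
Rows 1 and 3 agree on G; apply G→F and equate their F entries.
Rows 2 and 3 agree on GI; apply GI→E and equate their E entries.
Rows 2 and 3 agree on EGI; apply EGI→H and equate their H entries.
Rows 1 and 2 agree on F; apply F→I and equate their I entries.
Rows 1 and 2 agree on GI; apply GI→E and equate their E entries.
Rows 1 and 2 agree on EGI; apply EGI→H and equate their H entries.
Row 1 is now all distinguished symbols — the join is lossless.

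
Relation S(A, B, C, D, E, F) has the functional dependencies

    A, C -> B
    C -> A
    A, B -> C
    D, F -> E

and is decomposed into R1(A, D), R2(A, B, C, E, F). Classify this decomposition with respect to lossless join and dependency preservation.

Lossless test: (A)⁺ = {A}, which is a superkey of neither fragment — lossy.
Dependency preservation: the restricted closure of {D, F} across the fragments never reaches {E}, so D, F → E cannot be enforced without a join — not preserved.

lossy and not dependency-preserving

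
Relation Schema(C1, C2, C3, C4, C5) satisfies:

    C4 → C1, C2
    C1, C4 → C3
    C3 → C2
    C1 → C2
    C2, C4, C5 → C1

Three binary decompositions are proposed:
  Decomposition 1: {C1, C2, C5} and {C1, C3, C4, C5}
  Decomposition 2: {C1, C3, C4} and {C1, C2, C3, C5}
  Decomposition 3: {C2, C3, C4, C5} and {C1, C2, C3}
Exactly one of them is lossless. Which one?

Decomposition 1: common = {C1, C5}, closure = {C1, C2, C5} → lossless.
Decomposition 2: common = {C1, C3}, closure = {C1, C2, C3} → lossy.
Decomposition 3: common = {C2, C3}, closure = {C2, C3} → lossy.

Decomposition 1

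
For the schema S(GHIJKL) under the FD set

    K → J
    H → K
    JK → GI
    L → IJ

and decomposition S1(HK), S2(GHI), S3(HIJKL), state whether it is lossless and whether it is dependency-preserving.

lossless but not dependency-preserving

Lossless test (chase): Rows 1 and 3 agree on K; apply K→J and equate their J entries. Rows 1 and 2 agree on H; apply H→K and equate their K entries. Rows 1 and 3 agree on JK; apply JK→GI and equate their GI entries. Rows 1 and 2 agree on K; apply K→J and equate their J entries. Rows 1 and 2 agree on JK; apply JK→GI and equate their GI entries. Row 3 is now all distinguished symbols — the join is lossless.
Dependency preservation: the restricted closure of {JK} across the fragments never reaches {GI}, so JK → GI cannot be enforced without a join — not preserved.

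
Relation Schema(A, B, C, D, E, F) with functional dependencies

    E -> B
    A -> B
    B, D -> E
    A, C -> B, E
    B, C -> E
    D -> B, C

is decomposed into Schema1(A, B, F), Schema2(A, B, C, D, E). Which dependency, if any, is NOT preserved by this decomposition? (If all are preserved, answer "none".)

none

E → B lies within Schema2.
A → B lies within Schema1.
B, D → E lies within Schema2.
A, C → B, E lies within Schema2.
B, C → E lies within Schema2.
D → B, C lies within Schema2.
Every dependency is enforceable on the fragments, so the decomposition is dependency-preserving.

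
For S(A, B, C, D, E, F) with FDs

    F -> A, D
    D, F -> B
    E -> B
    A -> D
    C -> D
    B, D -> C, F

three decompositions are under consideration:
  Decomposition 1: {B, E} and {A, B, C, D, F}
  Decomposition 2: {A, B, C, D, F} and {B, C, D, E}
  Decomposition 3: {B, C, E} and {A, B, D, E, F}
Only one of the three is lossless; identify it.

Decomposition 2

Decomposition 1: common = {B}, closure = {B} → lossy.
Decomposition 2: common = {B, C, D}, closure = {A, B, C, D, F} → lossless.
Decomposition 3: common = {B, E}, closure = {B, E} → lossy.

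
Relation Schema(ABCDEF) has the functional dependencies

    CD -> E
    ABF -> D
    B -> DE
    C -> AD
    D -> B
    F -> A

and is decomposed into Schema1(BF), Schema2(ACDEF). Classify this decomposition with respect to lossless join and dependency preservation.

lossy and not dependency-preserving

Lossless test: (F)⁺ = {AF}, which is a superkey of neither fragment — lossy.
Dependency preservation: the restricted closure of {ABF} across the fragments never reaches {D}, so ABF → D cannot be enforced without a join — not preserved.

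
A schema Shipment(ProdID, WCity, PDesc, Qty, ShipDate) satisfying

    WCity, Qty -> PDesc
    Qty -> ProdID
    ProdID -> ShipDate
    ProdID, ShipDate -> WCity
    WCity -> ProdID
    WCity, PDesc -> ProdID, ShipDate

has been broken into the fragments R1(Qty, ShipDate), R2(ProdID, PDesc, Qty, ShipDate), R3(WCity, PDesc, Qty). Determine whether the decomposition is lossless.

Yes

Chase test. Columns are ProdID, WCity, PDesc, Qty, ShipDate; row i has aⱼ where attribute j ∈ Ri, else bᵢⱼ.
Initial tableau (one row per fragment):
  row 1: b11 b12 b13 a4 a5
  row 2: a1 b22 a3 a4 a5
  row 3: b31 a2 a3 a4 b35
Rows 1 and 2 agree on Qty; apply Qty→ProdID and equate their ProdID entries.
Rows 1 and 3 agree on Qty; apply Qty→ProdID and equate their ProdID entries.
Rows 1 and 3 agree on ProdID; apply ProdID→ShipDate and equate their ShipDate entries.
Rows 1 and 2 agree on ProdID, ShipDate; apply ProdID, ShipDate→WCity and equate their WCity entries.
Rows 1 and 3 agree on ProdID, ShipDate; apply ProdID, ShipDate→WCity and equate their WCity entries.
Rows 1 and 2 agree on WCity, Qty; apply WCity, Qty→PDesc and equate their PDesc entries.
Row 1 is now all distinguished symbols — the join is lossless.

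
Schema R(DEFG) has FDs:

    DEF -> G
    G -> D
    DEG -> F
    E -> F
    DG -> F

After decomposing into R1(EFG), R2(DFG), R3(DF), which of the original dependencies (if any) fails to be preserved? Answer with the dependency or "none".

Check DEF → G: no single fragment contains all of {DEFG}, and the restricted closure of {DEF} across the fragments never reaches {G}.
G → D is preserved.
DEG → F is preserved.
E → F is preserved.
DG → F is preserved.

DEF -> G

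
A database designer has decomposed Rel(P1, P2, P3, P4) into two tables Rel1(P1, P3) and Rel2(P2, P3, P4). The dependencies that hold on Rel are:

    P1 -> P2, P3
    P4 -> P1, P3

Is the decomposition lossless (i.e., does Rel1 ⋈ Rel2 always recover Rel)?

Common attributes: Rel1 ∩ Rel2 = {P3}.
No dependency enlarges {P3}, so (P3)⁺ = {P3}.
The closure contains neither all of Rel1 = {P1, P3} nor all of Rel2 = {P2, P3, P4}, so the common attributes are not a superkey of either fragment. The join is lossy.

No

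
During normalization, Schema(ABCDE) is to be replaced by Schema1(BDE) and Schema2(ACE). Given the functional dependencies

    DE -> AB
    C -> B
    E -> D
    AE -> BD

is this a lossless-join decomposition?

Yes

Common attributes: Schema1 ∩ Schema2 = {E}.
Closure of {E}: E → D applies, adding D; DE → AB applies, adding AB. So (E)⁺ = {ABDE}.
This closure contains every attribute of Schema1, so Schema1 ∩ Schema2 → Schema1. The join is lossless.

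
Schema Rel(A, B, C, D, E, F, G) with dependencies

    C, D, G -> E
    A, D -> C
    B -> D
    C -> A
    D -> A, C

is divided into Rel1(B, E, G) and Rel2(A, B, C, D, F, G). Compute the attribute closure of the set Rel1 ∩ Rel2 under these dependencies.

A, B, C, D, E, G

Rel1 ∩ Rel2 = {B, G}.
B → D applies, adding D
D → A, C applies, adding A, C
C, D, G → E applies, adding E
Closure: {A, B, C, D, E, G}.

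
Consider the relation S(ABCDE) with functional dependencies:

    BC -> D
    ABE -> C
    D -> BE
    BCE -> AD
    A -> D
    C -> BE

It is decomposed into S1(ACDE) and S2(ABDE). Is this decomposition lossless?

Common attributes: S1 ∩ S2 = {ADE}.
Closure of {ADE}: D → BE applies, adding B; ABE → C applies, adding C. So (ADE)⁺ = {ABCDE}.
This closure contains every attribute of S1, so S1 ∩ S2 → S1. The join is lossless.

Yes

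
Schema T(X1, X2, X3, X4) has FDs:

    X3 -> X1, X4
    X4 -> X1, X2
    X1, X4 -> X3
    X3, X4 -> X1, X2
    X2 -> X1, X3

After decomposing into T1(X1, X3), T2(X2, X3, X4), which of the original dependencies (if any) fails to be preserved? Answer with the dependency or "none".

X3 → X1, X4: restricted closure across fragments reaches X1, X4.
X4 → X1, X2: restricted closure across fragments reaches X1, X2.
X1, X4 → X3: restricted closure across fragments reaches X3.
X3, X4 → X1, X2: restricted closure across fragments reaches X1, X2.
X2 → X1, X3: restricted closure across fragments reaches X1, X3.
Every dependency is enforceable on the fragments, so the decomposition is dependency-preserving.

none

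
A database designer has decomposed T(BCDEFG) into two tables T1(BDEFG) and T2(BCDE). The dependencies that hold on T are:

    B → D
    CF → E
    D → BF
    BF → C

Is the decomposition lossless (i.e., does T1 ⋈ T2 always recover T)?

Yes

Common attributes: T1 ∩ T2 = {BDE}.
Closure of {BDE}: D → BF applies, adding F; BF → C applies, adding C. So (BDE)⁺ = {BCDEF}.
This closure contains every attribute of T2, so T1 ∩ T2 → T2. The join is lossless.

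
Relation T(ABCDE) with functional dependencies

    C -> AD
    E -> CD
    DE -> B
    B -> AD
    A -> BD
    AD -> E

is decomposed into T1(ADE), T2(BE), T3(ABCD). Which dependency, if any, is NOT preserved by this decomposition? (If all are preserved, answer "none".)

none

C → AD lies within T3.
E → CD: restricted closure across fragments reaches CD.
DE → B: restricted closure across fragments reaches B.
B → AD lies within T3.
A → BD lies within T3.
AD → E lies within T1.
Every dependency is enforceable on the fragments, so the decomposition is dependency-preserving.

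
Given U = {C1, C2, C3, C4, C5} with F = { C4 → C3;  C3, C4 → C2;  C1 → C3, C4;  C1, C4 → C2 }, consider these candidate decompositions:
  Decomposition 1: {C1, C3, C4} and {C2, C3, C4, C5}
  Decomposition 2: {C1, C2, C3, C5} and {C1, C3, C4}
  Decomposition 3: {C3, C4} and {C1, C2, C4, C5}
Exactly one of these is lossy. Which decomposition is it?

Decomposition 1: common = {C3, C4}, closure = {C2, C3, C4} → lossy.
Decomposition 2: common = {C1, C3}, closure = {C1, C2, C3, C4} → lossless.
Decomposition 3: common = {C4}, closure = {C2, C3, C4} → lossless.

Decomposition 1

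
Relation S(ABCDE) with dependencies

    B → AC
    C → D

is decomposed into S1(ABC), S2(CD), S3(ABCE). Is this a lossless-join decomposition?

Yes

Chase test. Columns are ABCDE; row i has aⱼ where attribute j ∈ Si, else bᵢⱼ.
Initial tableau (one row per fragment):
  row 1: a1 a2 a3 b14 b15
  row 2: b21 b22 a3 a4 b25
  row 3: a1 a2 a3 b34 a5
Rows 1 and 2 agree on C; apply C→D and equate their D entries.
Rows 1 and 3 agree on C; apply C→D and equate their D entries.
Row 3 is now all distinguished symbols — the join is lossless.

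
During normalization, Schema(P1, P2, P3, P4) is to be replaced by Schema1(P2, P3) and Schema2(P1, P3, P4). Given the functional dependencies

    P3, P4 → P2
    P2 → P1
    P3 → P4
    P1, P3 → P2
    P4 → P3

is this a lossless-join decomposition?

Yes

Common attributes: Schema1 ∩ Schema2 = {P3}.
Closure of {P3}: P3 → P4 applies, adding P4; P3, P4 → P2 applies, adding P2; P2 → P1 applies, adding P1. So (P3)⁺ = {P1, P2, P3, P4}.
This closure contains every attribute of Schema1, so Schema1 ∩ Schema2 → Schema1. The join is lossless.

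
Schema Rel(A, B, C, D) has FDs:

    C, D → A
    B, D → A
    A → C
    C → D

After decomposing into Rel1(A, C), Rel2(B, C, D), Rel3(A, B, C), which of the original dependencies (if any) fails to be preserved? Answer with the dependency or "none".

C, D → A: restricted closure across fragments reaches A.
B, D → A: restricted closure across fragments reaches A.
A → C lies within Rel1.
C → D lies within Rel2.
Every dependency is enforceable on the fragments, so the decomposition is dependency-preserving.

none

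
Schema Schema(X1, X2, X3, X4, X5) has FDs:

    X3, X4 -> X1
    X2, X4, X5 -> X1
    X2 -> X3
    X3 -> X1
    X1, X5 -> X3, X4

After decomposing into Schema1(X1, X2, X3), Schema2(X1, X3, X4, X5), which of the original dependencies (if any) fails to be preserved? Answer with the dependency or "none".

none

X3, X4 → X1 lies within Schema2.
X2, X4, X5 → X1: restricted closure across fragments reaches X1.
X2 → X3 lies within Schema1.
X3 → X1 lies within Schema1.
X1, X5 → X3, X4 lies within Schema2.
Every dependency is enforceable on the fragments, so the decomposition is dependency-preserving.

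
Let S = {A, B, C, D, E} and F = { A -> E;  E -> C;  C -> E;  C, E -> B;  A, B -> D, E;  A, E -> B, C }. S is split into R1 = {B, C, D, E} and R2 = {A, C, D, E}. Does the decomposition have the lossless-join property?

Yes

Common attributes: R1 ∩ R2 = {C, D, E}.
Closure of {C, D, E}: C, E → B applies, adding B. So (C, D, E)⁺ = {B, C, D, E}.
This closure contains every attribute of R1, so R1 ∩ R2 → R1. The join is lossless.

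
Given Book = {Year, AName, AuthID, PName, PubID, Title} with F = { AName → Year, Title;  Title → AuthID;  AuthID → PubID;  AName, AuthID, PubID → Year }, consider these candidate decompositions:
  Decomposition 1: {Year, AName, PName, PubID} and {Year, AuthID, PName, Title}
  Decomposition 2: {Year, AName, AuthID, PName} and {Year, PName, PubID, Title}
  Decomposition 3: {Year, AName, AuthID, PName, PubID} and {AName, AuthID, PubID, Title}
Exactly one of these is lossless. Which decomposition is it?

Decomposition 1: common = {Year, PName}, closure = {Year, PName} → lossy.
Decomposition 2: common = {Year, PName}, closure = {Year, PName} → lossy.
Decomposition 3: common = {AName, AuthID, PubID}, closure = {Year, AName, AuthID, PubID, Title} → lossless.

Decomposition 3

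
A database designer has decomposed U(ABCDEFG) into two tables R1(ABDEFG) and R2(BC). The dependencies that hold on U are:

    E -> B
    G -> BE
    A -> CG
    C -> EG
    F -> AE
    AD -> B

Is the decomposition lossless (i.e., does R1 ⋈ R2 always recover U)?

Common attributes: R1 ∩ R2 = {B}.
No dependency enlarges {B}, so (B)⁺ = {B}.
The closure contains neither all of R1 = {ABDEFG} nor all of R2 = {BC}, so the common attributes are not a superkey of either fragment. The join is lossy.

No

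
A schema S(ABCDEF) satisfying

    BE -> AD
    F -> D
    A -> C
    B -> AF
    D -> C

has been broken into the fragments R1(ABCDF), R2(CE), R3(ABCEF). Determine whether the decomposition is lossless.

Chase test. Columns are ABCDEF; row i has aⱼ where attribute j ∈ Ri, else bᵢⱼ.
Initial tableau (one row per fragment):
  row 1: a1 a2 a3 a4 b15 a6
  row 2: b21 b22 a3 b24 a5 b26
  row 3: a1 a2 a3 b34 a5 a6
Rows 1 and 3 agree on F; apply F→D and equate their D entries.
Row 3 is now all distinguished symbols — the join is lossless.

Yes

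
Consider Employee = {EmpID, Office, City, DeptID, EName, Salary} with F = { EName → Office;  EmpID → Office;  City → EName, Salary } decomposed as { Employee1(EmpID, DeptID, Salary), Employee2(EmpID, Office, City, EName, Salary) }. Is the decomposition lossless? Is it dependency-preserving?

Lossless test: (EmpID, Salary)⁺ = {EmpID, Office, Salary}, which is a superkey of neither fragment — lossy.
Dependency preservation: every FD's attributes lie within a single fragment, so each can be enforced locally — preserved.

lossy but dependency-preserving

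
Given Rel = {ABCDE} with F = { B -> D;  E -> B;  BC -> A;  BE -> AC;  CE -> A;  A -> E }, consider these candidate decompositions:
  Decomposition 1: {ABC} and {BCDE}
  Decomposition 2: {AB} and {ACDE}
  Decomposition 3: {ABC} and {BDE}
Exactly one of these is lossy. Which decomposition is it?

Decomposition 3

Decomposition 1: common = {BC}, closure = {ABCDE} → lossless.
Decomposition 2: common = {A}, closure = {ABCDE} → lossless.
Decomposition 3: common = {B}, closure = {BD} → lossy.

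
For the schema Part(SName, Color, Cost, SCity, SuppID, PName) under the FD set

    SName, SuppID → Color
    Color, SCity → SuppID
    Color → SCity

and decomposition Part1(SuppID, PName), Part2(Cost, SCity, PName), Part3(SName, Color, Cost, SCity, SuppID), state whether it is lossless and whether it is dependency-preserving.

lossy but dependency-preserving

Lossless test (chase): applying each FD to every pair of rows produces no changes in the tableau, so no row becomes fully distinguished — the join is lossy.
Dependency preservation: every FD's attributes lie within a single fragment, so each can be enforced locally — preserved.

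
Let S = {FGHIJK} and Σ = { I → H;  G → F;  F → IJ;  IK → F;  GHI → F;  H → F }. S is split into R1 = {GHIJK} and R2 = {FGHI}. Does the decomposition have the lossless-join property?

Yes

Common attributes: R1 ∩ R2 = {GHI}.
Closure of {GHI}: G → F applies, adding F; F → IJ applies, adding J. So (GHI)⁺ = {FGHIJ}.
This closure contains every attribute of R2, so R1 ∩ R2 → R2. The join is lossless.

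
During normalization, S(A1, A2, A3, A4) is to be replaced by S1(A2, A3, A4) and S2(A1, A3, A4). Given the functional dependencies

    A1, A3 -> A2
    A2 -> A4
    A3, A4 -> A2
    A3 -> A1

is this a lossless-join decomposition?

Common attributes: S1 ∩ S2 = {A3, A4}.
Closure of {A3, A4}: A3, A4 → A2 applies, adding A2; A3 → A1 applies, adding A1. So (A3, A4)⁺ = {A1, A2, A3, A4}.
This closure contains every attribute of S1, so S1 ∩ S2 → S1. The join is lossless.

Yes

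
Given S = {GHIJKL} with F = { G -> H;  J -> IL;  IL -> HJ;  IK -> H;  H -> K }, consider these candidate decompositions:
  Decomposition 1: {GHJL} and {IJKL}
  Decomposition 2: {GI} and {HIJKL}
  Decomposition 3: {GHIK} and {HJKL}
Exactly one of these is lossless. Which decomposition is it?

Decomposition 1: common = {JL}, closure = {HIJKL} → lossless.
Decomposition 2: common = {I}, closure = {I} → lossy.
Decomposition 3: common = {HK}, closure = {HK} → lossy.

Decomposition 1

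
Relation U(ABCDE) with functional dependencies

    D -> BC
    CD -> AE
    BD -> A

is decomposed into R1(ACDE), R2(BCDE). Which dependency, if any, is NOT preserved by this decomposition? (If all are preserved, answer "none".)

none

D → BC lies within R2.
CD → AE lies within R1.
BD → A: restricted closure across fragments reaches A.
Every dependency is enforceable on the fragments, so the decomposition is dependency-preserving.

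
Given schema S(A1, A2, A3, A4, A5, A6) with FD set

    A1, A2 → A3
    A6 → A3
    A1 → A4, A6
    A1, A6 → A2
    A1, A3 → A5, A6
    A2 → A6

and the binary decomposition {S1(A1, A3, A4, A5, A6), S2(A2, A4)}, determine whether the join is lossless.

No

Common attributes: S1 ∩ S2 = {A4}.
No dependency enlarges {A4}, so (A4)⁺ = {A4}.
The closure contains neither all of S1 = {A1, A3, A4, A5, A6} nor all of S2 = {A2, A4}, so the common attributes are not a superkey of either fragment. The join is lossy.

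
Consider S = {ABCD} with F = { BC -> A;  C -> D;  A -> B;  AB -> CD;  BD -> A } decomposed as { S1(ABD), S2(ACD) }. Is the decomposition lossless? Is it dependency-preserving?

lossless and dependency-preserving

Lossless test: (AD)⁺ = {ABCD}, which contains all of one fragment — lossless.
Dependency preservation: BC → A; AB → CD are not contained in any single fragment, but the restricted closure of each left-hand side across the fragments still reaches the right-hand side; the remaining FDs each lie inside some fragment. All dependencies are preserved.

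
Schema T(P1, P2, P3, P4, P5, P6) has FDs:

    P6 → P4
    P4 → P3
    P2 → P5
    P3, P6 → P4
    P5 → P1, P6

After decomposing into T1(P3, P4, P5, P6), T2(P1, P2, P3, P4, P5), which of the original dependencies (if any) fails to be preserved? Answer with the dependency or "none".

P6 → P4 lies within T1.
P4 → P3 lies within T1.
P2 → P5 lies within T2.
P3, P6 → P4 lies within T1.
P5 → P1, P6: restricted closure across fragments reaches P1, P6.
Every dependency is enforceable on the fragments, so the decomposition is dependency-preserving.

none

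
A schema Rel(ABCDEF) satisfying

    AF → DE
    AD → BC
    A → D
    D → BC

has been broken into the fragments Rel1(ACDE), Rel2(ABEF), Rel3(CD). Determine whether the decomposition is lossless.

Yes

Chase test. Columns are ABCDEF; row i has aⱼ where attribute j ∈ Reli, else bᵢⱼ.
Initial tableau (one row per fragment):
  row 1: a1 b12 a3 a4 a5 b16
  row 2: a1 a2 b23 b24 a5 a6
  row 3: b31 b32 a3 a4 b35 b36
Rows 1 and 2 agree on A; apply A→D and equate their D entries.
Rows 1 and 2 agree on D; apply D→BC and equate their BC entries.
Rows 1 and 3 agree on D; apply D→BC and equate their BC entries.
Row 2 is now all distinguished symbols — the join is lossless.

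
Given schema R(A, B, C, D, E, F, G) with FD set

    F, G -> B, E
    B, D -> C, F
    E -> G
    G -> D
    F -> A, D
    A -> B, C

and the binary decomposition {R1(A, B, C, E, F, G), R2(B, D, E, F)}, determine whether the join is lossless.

Common attributes: R1 ∩ R2 = {B, E, F}.
Closure of {B, E, F}: E → G applies, adding G; G → D applies, adding D; F → A, D applies, adding A; A → B, C applies, adding C. So (B, E, F)⁺ = {A, B, C, D, E, F, G}.
This closure contains every attribute of R1, so R1 ∩ R2 → R1. The join is lossless.

Yes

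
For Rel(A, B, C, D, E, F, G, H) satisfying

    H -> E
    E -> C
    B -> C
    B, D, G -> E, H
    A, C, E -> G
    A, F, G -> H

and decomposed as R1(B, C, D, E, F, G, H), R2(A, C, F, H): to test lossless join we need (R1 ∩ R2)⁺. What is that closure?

R1 ∩ R2 = {C, F, H}.
H → E applies, adding E
Closure: {C, E, F, H}.

C, E, F, H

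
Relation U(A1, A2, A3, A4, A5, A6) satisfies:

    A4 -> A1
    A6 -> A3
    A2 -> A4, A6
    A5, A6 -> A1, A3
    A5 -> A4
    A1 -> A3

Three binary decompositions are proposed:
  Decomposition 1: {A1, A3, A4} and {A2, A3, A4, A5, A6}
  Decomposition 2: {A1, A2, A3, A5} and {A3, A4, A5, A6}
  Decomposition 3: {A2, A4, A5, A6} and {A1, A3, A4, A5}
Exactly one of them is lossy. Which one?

Decomposition 2

Decomposition 1: common = {A3, A4}, closure = {A1, A3, A4} → lossless.
Decomposition 2: common = {A3, A5}, closure = {A1, A3, A4, A5} → lossy.
Decomposition 3: common = {A4, A5}, closure = {A1, A3, A4, A5} → lossless.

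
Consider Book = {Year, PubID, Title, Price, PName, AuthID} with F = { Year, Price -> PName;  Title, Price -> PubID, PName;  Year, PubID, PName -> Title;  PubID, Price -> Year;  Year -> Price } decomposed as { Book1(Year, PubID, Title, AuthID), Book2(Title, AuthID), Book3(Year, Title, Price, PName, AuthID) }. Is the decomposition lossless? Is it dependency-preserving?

Lossless test (chase): Rows 1 and 3 agree on Year; apply Year→Price and equate their Price entries. Rows 1 and 3 agree on Year, Price; apply Year, Price→PName and equate their PName entries. Rows 1 and 3 agree on Title, Price; apply Title, Price→PubID, PName and equate their PubID, PName entries. Row 1 is now all distinguished symbols — the join is lossless.
Dependency preservation: the restricted closure of {PubID, Price} across the fragments never reaches {Year}, so PubID, Price → Year cannot be enforced without a join — not preserved.

lossless but not dependency-preserving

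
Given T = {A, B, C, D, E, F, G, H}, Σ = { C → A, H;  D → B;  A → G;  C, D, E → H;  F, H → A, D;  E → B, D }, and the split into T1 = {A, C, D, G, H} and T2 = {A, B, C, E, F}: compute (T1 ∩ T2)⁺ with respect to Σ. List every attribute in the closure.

T1 ∩ T2 = {A, C}.
C → A, H applies, adding H
A → G applies, adding G
Closure: {A, C, G, H}.

A, C, G, H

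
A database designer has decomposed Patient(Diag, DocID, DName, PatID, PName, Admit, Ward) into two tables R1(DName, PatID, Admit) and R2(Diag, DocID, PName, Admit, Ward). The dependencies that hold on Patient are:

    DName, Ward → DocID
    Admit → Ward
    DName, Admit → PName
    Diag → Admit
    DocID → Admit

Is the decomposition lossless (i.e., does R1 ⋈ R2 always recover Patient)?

No

Common attributes: R1 ∩ R2 = {Admit}.
Closure of {Admit}: Admit → Ward applies, adding Ward. So (Admit)⁺ = {Admit, Ward}.
The closure contains neither all of R1 = {DName, PatID, Admit} nor all of R2 = {Diag, DocID, PName, Admit, Ward}, so the common attributes are not a superkey of either fragment. The join is lossy.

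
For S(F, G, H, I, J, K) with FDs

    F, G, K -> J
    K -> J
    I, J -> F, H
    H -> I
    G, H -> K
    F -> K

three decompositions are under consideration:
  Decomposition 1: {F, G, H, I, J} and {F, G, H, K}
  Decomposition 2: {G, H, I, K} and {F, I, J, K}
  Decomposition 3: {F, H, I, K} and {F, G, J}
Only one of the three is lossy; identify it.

Decomposition 3

Decomposition 1: common = {F, G, H}, closure = {F, G, H, I, J, K} → lossless.
Decomposition 2: common = {I, K}, closure = {F, H, I, J, K} → lossless.
Decomposition 3: common = {F}, closure = {F, J, K} → lossy.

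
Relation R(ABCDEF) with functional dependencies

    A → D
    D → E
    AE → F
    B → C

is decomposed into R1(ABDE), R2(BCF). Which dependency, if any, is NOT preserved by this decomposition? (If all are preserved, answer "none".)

Check AE → F: no single fragment contains all of {AEF}, and the restricted closure of {AE} across the fragments never reaches {F}.
A → D is preserved.
D → E is preserved.
B → C is preserved.

AE → F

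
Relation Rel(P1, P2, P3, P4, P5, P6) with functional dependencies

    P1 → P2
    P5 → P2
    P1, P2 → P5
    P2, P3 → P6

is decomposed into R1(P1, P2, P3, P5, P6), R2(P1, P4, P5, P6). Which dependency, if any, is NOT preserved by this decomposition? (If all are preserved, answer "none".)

none

P1 → P2 lies within R1.
P5 → P2 lies within R1.
P1, P2 → P5 lies within R1.
P2, P3 → P6 lies within R1.
Every dependency is enforceable on the fragments, so the decomposition is dependency-preserving.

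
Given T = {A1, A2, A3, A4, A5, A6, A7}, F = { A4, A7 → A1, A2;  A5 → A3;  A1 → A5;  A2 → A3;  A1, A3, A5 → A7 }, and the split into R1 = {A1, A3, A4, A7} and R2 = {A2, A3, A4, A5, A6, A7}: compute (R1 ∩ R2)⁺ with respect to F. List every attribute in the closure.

R1 ∩ R2 = {A3, A4, A7}.
A4, A7 → A1, A2 applies, adding A1, A2
A1 → A5 applies, adding A5
Closure: {A1, A2, A3, A4, A5, A7}.

A1, A2, A3, A4, A5, A7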